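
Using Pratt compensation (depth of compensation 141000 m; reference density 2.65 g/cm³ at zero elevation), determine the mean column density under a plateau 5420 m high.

2.55 g/cm³

Pratt balance: ρ_ref D = ρ (D + h).
ρ = ρ_ref D/(D + h) = 2.65 × 141000 m/(141000 m + 5420 m) = 2.55 g/cm³.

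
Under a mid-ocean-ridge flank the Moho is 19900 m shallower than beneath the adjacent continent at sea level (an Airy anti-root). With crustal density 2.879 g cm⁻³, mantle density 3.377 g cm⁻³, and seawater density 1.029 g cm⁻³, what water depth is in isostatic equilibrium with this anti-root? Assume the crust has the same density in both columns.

Replacing a thickness d of crust by seawater at the top must be balanced by replacing crust with mantle at the base: d (ρ_c − ρ_w) = a (ρ_m − ρ_c).
d = a (ρ_m − ρ_c)/(ρ_c − ρ_w) = 19900 m × 0.498/1.85 = 5360 m.

5360 m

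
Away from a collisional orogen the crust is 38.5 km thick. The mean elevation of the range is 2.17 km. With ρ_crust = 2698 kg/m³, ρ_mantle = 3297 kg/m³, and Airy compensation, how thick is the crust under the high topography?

Root depth r = h ρ_c / (ρ_m − ρ_c) = 2.17 km × 2698 / 599 = 9.774 km.
Total thickness = T + h + r = 38.5 km + 2.17 km + 9.774 km = 50.4 km.

50.4 km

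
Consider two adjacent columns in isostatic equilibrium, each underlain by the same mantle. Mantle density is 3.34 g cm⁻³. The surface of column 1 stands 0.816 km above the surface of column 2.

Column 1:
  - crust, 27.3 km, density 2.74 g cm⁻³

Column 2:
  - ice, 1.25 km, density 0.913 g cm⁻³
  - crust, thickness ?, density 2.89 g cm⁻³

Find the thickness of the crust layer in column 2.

23.6 km

Take the compensation level at the base of the deeper column (depth z_c below the surface of column 1) and equate Σ ρ_i t_i down to z_c; mantle fills any gap and the z_c terms cancel.
Column 1: 27.3×2.74 + (z_c − 27.3)×3.34
Column 2: 0.816×0 + 1.25×0.913 + x×2.89 + (z_c − 0.816 − 1.25 − x)×3.34
The z_c×3.34 term appears on both sides and cancels. Collect the known terms of each column as K = Σ(ρt)_known − 3.34 × (depth of known layers): K_1 = 74.802 − 3.34×27.3 = −16.38; K_2 = 1.14125 − 3.34×(0.816 + 1.25) = −5.75919.
Balance: K_1 = K_2 − x×(3.34 − 2.89), so x = (K_2 − K_1)/(3.34 − 2.89) = 10.6208/0.45 = 23.6 km.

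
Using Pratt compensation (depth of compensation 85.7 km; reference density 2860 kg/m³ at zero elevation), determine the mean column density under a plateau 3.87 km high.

Pratt balance: ρ_ref D = ρ (D + h).
ρ = ρ_ref D/(D + h) = 2860 × 85.7 km/(85.7 km + 3.87 km) = 2740 kg/m³.

2740 kg/m³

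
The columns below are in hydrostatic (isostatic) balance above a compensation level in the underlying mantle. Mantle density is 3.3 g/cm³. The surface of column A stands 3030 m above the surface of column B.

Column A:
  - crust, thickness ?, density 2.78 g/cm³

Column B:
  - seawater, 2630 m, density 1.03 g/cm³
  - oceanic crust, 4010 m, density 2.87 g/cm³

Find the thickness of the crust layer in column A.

Take the compensation level at the base of the deeper column (depth z_c below the surface of column A) and equate Σ ρ_i t_i down to z_c; mantle fills any gap and the z_c terms cancel.
Column A: x×2.78 + (z_c − 0 − x)×3.3
Column B: 3030×0 + 2630×1.03 + 4010×2.87 + (z_c − 3030 − 6640)×3.3
The z_c×3.3 term appears on both sides and cancels. Collect the known terms of each column as K = Σ(ρt)_known − 3.3 × (depth of known layers): K_A = 0 − 3.3×0 = 0; K_B = 14217.6 − 3.3×(3030 + 6640) = −17693.4.
Balance: K_A − x×(3.3 − 2.78) = K_B, so x = (K_A − K_B)/(3.3 − 2.78) = 17693.4/0.52 = 34000 m.

34000 m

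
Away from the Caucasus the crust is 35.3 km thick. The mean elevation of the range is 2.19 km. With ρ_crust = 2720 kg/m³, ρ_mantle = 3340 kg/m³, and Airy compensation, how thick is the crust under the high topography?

47.1 km

Root depth r = h ρ_c / (ρ_m − ρ_c) = 2.19 km × 2720 / 620 = 9.608 km.
Total thickness = T + h + r = 35.3 km + 2.19 km + 9.608 km = 47.1 km.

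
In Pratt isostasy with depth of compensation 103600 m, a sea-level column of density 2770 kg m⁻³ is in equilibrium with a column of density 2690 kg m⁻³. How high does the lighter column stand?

ρ_ref D = ρ (D + h) → h = D (ρ_ref − ρ)/ρ.
h = 103600 m × (2770 − 2690)/2690 = 3080 m.

3080 m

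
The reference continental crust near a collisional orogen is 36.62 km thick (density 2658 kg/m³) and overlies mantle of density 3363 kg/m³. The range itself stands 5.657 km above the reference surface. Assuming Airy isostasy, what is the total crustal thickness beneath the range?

Root depth r = h ρ_c / (ρ_m − ρ_c) = 5.657 km × 2658 / 705 = 21.33 km.
Total thickness = T + h + r = 36.62 km + 5.657 km + 21.33 km = 63.6 km.

63.6 km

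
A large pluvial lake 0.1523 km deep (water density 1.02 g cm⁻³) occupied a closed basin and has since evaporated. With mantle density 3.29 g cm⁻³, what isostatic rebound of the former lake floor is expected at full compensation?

0.0472 km

u = d ρ_w/ρ_m = 0.1523 km × 1.02/3.29 = 0.0472 km.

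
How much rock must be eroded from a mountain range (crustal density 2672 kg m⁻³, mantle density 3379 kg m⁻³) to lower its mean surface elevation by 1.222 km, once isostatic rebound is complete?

Net drop Δ = e − u = e − e ρ_c/ρ_m = e (ρ_m − ρ_c)/ρ_m.
e = Δ ρ_m/(ρ_m − ρ_c) = 1.222 km × 3379/707 = 5.84 km.

5.84 km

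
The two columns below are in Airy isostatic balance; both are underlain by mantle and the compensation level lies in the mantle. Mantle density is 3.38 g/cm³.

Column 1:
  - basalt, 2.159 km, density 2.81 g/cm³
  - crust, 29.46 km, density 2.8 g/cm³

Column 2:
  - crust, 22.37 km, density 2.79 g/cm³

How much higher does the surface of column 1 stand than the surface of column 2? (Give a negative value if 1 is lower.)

1.51 km

For any compensation level in the mantle, the mantle terms cancel and isostasy reduces to e = (Σt_1 − Σt_2) − (Σ(ρt)_1 − Σ(ρt)_2) / ρ_m.
Σt_1 = 31.619 km; Σt_2 = 22.37 km; Σ(ρt)_1 = 88.55479; Σ(ρt)_2 = 62.4123 (in km·g/cm³).
e = (31.619 − 22.37) − (88.55479 − 62.4123) / 3.38 = 1.51 km.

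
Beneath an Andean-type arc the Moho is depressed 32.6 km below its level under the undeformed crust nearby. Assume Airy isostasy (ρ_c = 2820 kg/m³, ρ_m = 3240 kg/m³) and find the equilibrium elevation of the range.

4.86 km

For local isostatic compensation: ρ_c h = (ρ_m − ρ_c) r.
h = r (ρ_m − ρ_c) / ρ_c = 32.6 km × (3240 − 2820) / 2820 = 4.86 km.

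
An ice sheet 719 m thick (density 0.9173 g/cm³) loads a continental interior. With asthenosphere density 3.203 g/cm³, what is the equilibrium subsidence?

206 m

Balancing pressure at the compensation depth: the ice load ρ_ice t is balanced by mantle displaced below, ρ_m s.
s = t ρ_ice / ρ_m = 719 m × 0.9173/3.203 = 206 m.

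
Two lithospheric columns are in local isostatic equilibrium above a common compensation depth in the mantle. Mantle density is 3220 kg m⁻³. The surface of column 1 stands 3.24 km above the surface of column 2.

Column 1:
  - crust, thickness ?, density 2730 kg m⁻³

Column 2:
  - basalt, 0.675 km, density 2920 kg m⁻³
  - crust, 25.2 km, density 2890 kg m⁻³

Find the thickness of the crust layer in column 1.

38.7 km

Take the compensation level at the base of the deeper column (depth z_c below the surface of column 1) and equate Σ ρ_i t_i down to z_c; mantle fills any gap and the z_c terms cancel.
Column 1: x×2730 + (z_c − 0 − x)×3220
Column 2: 3.24×0 + 0.675×2920 + 25.2×2890 + (z_c − 3.24 − 25.875)×3220
The z_c×3220 term appears on both sides and cancels. Collect the known terms of each column as K = Σ(ρt)_known − 3220 × (depth of known layers): K_1 = 0 − 3220×0 = 0; K_2 = 74799 − 3220×(3.24 + 25.875) = −18951.3.
Balance: K_1 − x×(3220 − 2730) = K_2, so x = (K_1 − K_2)/(3220 − 2730) = 18951.3/490 = 38.7 km.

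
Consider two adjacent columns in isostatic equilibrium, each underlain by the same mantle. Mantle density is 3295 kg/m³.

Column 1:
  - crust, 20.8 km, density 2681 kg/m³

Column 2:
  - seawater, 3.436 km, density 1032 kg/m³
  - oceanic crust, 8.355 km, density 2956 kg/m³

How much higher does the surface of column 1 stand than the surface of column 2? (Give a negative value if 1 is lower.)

For any compensation level in the mantle, the mantle terms cancel and isostasy reduces to e = (Σt_1 − Σt_2) − (Σ(ρt)_1 − Σ(ρt)_2) / ρ_m.
Σt_1 = 20.8 km; Σt_2 = 11.791 km; Σ(ρt)_1 = 55764.8; Σ(ρt)_2 = 28243.332 (in km·kg/m³).
e = (20.8 − 11.791) − (55764.8 − 28243.332) / 3295 = 0.657 km.

0.657 km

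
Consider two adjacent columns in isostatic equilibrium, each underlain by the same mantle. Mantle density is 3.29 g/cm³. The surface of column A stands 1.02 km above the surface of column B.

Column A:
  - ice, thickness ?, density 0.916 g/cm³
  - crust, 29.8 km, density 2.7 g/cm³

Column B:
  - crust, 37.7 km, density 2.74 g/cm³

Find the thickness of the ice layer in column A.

Take the compensation level at the base of the deeper column (depth z_c below the surface of column A) and equate Σ ρ_i t_i down to z_c; mantle fills any gap and the z_c terms cancel.
Column A: x×0.916 + 29.8×2.7 + (z_c − 29.8 − x)×3.29
Column B: 1.02×0 + 37.7×2.74 + (z_c − 1.02 − 37.7)×3.29
The z_c×3.29 term appears on both sides and cancels. Collect the known terms of each column as K = Σ(ρt)_known − 3.29 × (depth of known layers): K_A = 80.46 − 3.29×29.8 = −17.582; K_B = 103.298 − 3.29×(1.02 + 37.7) = −24.0908.
Balance: K_A − x×(3.29 − 0.916) = K_B, so x = (K_A − K_B)/(3.29 − 0.916) = 6.5088/2.374 = 2.74 km.

2.74 km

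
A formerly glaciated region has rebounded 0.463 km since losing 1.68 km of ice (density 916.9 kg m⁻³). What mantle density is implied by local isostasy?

3330 kg m⁻³

ρ_m = ρ_ice t / u = 916.9 × 1.68 km/0.463 km = 3330 kg m⁻³.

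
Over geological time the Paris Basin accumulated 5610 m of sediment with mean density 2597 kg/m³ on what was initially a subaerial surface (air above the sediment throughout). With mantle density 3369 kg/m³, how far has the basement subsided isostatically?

Subaerial load: s = t ρ_sed / ρ_m = 5610 m × 2597/3369 = 4320 m.

4320 m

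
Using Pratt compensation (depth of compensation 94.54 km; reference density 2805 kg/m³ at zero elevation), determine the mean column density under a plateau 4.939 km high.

Pratt balance: ρ_ref D = ρ (D + h).
ρ = ρ_ref D/(D + h) = 2805 × 94.54 km/(94.54 km + 4.939 km) = 2670 kg/m³.

2670 kg/m³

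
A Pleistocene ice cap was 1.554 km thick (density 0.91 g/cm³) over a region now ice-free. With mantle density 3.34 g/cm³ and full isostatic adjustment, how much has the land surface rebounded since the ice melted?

Removing the load lets mantle flow back in; uplift u satisfies ρ_ice t = ρ_m u.
u = t ρ_ice/ρ_m = 1.554 km × 0.91/3.34 = 0.423 km.

0.423 km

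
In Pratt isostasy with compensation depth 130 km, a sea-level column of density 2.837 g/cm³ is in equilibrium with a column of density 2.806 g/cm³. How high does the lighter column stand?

1.44 km

ρ_ref D = ρ (D + h) → h = D (ρ_ref − ρ)/ρ.
h = 130 km × (2.837 − 2.806)/2.806 = 1.44 km.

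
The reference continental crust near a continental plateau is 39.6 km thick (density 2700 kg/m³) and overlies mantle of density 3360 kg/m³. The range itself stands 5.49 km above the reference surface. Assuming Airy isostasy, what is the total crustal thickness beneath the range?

Root depth r = h ρ_c / (ρ_m − ρ_c) = 5.49 km × 2700 / 660 = 22.46 km.
Total thickness = T + h + r = 39.6 km + 5.49 km + 22.46 km = 67.5 km.

67.5 km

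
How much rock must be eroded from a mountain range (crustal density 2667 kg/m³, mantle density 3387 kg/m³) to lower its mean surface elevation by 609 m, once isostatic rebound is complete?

Net drop Δ = e − u = e − e ρ_c/ρ_m = e (ρ_m − ρ_c)/ρ_m.
e = Δ ρ_m/(ρ_m − ρ_c) = 609 m × 3387/720 = 2860 m.

2860 m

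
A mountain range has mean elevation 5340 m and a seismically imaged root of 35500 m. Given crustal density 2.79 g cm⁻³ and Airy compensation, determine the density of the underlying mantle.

3.21 g cm⁻³

Airy balance: ρ_c h = (ρ_m − ρ_c) r → ρ_m = ρ_c (1 + h/r).
ρ_m = 2.79 × (1 + 5340 m/35500 m) = 3.21 g cm⁻³.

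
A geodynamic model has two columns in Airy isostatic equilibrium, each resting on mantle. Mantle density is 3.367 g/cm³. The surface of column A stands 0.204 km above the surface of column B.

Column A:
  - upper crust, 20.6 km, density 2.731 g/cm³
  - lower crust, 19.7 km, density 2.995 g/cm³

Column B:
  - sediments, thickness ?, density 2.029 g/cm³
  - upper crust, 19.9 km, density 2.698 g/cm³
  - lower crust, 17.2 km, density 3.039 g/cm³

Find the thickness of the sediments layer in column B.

Take the compensation level at the base of the deeper column (depth z_c below the surface of column A) and equate Σ ρ_i t_i down to z_c; mantle fills any gap and the z_c terms cancel.
Column A: 20.6×2.731 + 19.7×2.995 + (z_c − 40.3)×3.367
Column B: 0.204×0 + x×2.029 + 19.9×2.698 + 17.2×3.039 + (z_c − 0.204 − 37.1 − x)×3.367
The z_c×3.367 term appears on both sides and cancels. Collect the known terms of each column as K = Σ(ρt)_known − 3.367 × (depth of known layers): K_A = 115.2601 − 3.367×40.3 = −20.43; K_B = 105.961 − 3.367×(0.204 + 37.1) = −19.641568.
Balance: K_A = K_B − x×(3.367 − 2.029), so x = (K_B − K_A)/(3.367 − 2.029) = 0.788432/1.338 = 0.589 km.

0.589 km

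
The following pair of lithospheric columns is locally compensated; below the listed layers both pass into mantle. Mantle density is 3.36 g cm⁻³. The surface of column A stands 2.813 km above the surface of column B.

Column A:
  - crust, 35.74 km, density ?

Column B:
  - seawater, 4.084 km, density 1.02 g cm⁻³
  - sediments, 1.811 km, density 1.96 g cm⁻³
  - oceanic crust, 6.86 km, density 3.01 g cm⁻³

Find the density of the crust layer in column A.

2.69 g cm⁻³

Take the compensation level at the base of the deeper column (depth z_c below the surface of column A) and equate Σ ρ_i t_i down to z_c; mantle fills any gap and the z_c terms cancel.
Column A: 35.74×ρ + (z_c − 35.74)×3.36
Column B: 2.813×0 + 4.084×1.02 + 1.811×1.96 + 6.86×3.01 + (z_c − 2.813 − 12.755)×3.36
The z_c×3.36 term appears on both sides and cancels. Collect the known terms of each column as K = Σ(ρt)_known − 3.36 × (depth of known layers): K_A = 0 − 3.36×35.74 = −120.0864; K_B = 28.36384 − 3.36×(2.813 + 12.755) = −23.94464.
Balance: K_A + 35.74×ρ = K_B, so ρ = (K_B − K_A)/35.74 = 96.1418/35.74 = 2.69 g cm⁻³.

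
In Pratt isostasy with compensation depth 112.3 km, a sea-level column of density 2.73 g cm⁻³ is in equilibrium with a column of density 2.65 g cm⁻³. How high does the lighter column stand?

3.39 km

ρ_ref D = ρ (D + h) → h = D (ρ_ref − ρ)/ρ.
h = 112.3 km × (2.73 − 2.65)/2.65 = 3.39 km.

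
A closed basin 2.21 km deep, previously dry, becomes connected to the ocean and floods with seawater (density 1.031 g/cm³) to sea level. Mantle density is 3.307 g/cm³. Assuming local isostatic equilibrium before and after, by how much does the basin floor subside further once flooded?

1 km

After flooding the water column is d + s deep. Its weight must equal the weight of mantle displaced by the extra subsidence s: (d + s) ρ_w = s ρ_m.
s = d ρ_w / (ρ_m − ρ_w) = 2.21 km × 1.031/(3.307 − 1.031) = 1 km.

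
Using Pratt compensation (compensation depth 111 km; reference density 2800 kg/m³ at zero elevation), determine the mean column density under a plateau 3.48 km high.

Pratt balance: ρ_ref D = ρ (D + h).
ρ = ρ_ref D/(D + h) = 2800 × 111 km/(111 km + 3.48 km) = 2710 kg/m³.

2710 kg/m³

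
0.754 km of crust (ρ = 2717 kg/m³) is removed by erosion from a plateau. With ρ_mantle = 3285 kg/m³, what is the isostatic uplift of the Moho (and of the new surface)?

0.624 km

Unloading: uplift u = e ρ_c/ρ_m = 0.754 km × 2717/3285 = 0.624 km.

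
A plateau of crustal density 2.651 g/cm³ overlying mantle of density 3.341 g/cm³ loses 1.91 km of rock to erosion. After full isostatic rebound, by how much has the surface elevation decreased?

0.394 km

Rebound u = e ρ_c/ρ_m = 1.91 km × 2.651/3.341 = 1.516 km.
Net surface drop = e − u = 1.91 km − 1.516 km = e (ρ_m − ρ_c)/ρ_m = 0.394 km.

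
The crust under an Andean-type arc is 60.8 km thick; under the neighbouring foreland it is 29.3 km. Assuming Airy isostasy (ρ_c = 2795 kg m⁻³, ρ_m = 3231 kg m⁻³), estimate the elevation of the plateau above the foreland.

Excess crust Δ = 60.8 km − 29.3 km = 31.5 km, split between elevation h and root r with h + r = Δ.
Airy balance ρ_c h = (ρ_m − ρ_c) r gives r = h ρ_c/(ρ_m − ρ_c), so h (1 + ρ_c/(ρ_m − ρ_c)) = Δ, i.e. h = Δ (ρ_m − ρ_c)/ρ_m.
h = 31.5 km × 436/3231 = 4.25 km.

4.25 km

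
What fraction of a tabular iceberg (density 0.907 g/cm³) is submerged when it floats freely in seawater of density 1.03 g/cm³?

88.1%

Submerged fraction = ρ_obj/ρ_fluid = 0.907/1.03 = 88.1%.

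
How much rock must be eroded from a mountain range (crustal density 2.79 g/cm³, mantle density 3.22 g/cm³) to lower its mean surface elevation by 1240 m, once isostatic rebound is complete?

9290 m

Net drop Δ = e − u = e − e ρ_c/ρ_m = e (ρ_m − ρ_c)/ρ_m.
e = Δ ρ_m/(ρ_m − ρ_c) = 1240 m × 3.22/0.43 = 9290 m.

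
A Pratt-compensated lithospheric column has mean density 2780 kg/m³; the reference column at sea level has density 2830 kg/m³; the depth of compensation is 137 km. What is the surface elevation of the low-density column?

2.46 km

ρ_ref D = ρ (D + h) → h = D (ρ_ref − ρ)/ρ.
h = 137 km × (2830 − 2780)/2780 = 2.46 km.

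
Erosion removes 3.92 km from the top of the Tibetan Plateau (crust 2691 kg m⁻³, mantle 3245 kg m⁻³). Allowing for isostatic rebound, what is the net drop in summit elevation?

0.669 km

Rebound u = e ρ_c/ρ_m = 3.92 km × 2691/3245 = 3.251 km.
Net surface drop = e − u = 3.92 km − 3.251 km = e (ρ_m − ρ_c)/ρ_m = 0.669 km.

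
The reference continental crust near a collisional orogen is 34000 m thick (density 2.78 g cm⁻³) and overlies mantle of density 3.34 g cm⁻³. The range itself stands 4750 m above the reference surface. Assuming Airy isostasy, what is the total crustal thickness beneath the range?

Root depth r = h ρ_c / (ρ_m − ρ_c) = 4750 m × 2.78 / 0.56 = 23580 m.
Total thickness = T + h + r = 34000 m + 4750 m + 23580 m = 62300 m.

62300 m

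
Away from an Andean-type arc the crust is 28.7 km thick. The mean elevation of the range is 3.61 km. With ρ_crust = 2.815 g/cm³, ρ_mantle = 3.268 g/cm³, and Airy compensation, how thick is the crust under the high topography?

Root depth r = h ρ_c / (ρ_m − ρ_c) = 3.61 km × 2.815 / 0.453 = 22.43 km.
Total thickness = T + h + r = 28.7 km + 3.61 km + 22.43 km = 54.7 km.

54.7 km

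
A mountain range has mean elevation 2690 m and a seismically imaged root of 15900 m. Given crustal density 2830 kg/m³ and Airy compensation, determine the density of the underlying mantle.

Airy balance: ρ_c h = (ρ_m − ρ_c) r → ρ_m = ρ_c (1 + h/r).
ρ_m = 2830 × (1 + 2690 m/15900 m) = 3310 kg/m³.

3310 kg/m³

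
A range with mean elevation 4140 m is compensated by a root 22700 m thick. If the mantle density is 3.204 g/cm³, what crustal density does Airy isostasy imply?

2.71 g/cm³

ρ_c h = (ρ_m − ρ_c) r → ρ_c (h + r) = ρ_m r → ρ_c = ρ_m r / (h + r).
ρ_c = 3.204 × 22700 m / (4140 m + 22700 m) = 2.71 g/cm³.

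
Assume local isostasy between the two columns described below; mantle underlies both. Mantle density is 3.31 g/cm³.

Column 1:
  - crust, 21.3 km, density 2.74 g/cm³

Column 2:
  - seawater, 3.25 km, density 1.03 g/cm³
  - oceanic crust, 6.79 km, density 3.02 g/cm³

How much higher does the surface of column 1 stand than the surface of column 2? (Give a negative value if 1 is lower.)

For any compensation level in the mantle, the mantle terms cancel and isostasy reduces to e = (Σt_1 − Σt_2) − (Σ(ρt)_1 − Σ(ρt)_2) / ρ_m.
Σt_1 = 21.3 km; Σt_2 = 10.04 km; Σ(ρt)_1 = 58.362; Σ(ρt)_2 = 23.8533 (in km·g/cm³).
e = (21.3 − 10.04) − (58.362 − 23.8533) / 3.31 = 0.834 km.

0.834 km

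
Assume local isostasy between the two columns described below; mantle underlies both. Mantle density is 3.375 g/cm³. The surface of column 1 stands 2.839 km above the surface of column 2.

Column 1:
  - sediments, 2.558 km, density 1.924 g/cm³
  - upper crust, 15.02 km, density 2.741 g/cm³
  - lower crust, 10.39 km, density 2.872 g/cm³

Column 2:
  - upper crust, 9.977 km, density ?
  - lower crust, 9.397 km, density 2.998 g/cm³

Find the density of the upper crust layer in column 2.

Take the compensation level at the base of the deeper column (depth z_c below the surface of column 1) and equate Σ ρ_i t_i down to z_c; mantle fills any gap and the z_c terms cancel.
Column 1: 2.558×1.924 + 15.02×2.741 + 10.39×2.872 + (z_c − 27.968)×3.375
Column 2: 2.839×0 + 9.977×ρ + 9.397×2.998 + (z_c − 2.839 − 19.374)×3.375
The z_c×3.375 term appears on both sides and cancels. Collect the known terms of each column as K = Σ(ρt)_known − 3.375 × (depth of known layers): K_1 = 75.931492 − 3.375×27.968 = −18.460508; K_2 = 28.172206 − 3.375×(2.839 + 19.374) = −46.796669.
Balance: K_1 = K_2 + 9.977×ρ, so ρ = (K_1 − K_2)/9.977 = 28.3362/9.977 = 2.84 g/cm³.

2.84 g/cm³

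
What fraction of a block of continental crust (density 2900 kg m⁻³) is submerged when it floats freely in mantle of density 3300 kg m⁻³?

87.9%

Submerged fraction = ρ_obj/ρ_fluid = 2900/3300 = 87.9%.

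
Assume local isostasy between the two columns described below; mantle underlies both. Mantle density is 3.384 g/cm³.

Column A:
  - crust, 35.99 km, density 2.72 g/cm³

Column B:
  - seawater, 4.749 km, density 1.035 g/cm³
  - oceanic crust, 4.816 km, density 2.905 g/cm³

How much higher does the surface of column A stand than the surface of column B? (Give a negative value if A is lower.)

3.08 km

For any compensation level in the mantle, the mantle terms cancel and isostasy reduces to e = (Σt_A − Σt_B) − (Σ(ρt)_A − Σ(ρt)_B) / ρ_m.
Σt_A = 35.99 km; Σt_B = 9.565 km; Σ(ρt)_A = 97.8928; Σ(ρt)_B = 18.905695 (in km·g/cm³).
e = (35.99 − 9.565) − (97.8928 − 18.905695) / 3.384 = 3.08 km.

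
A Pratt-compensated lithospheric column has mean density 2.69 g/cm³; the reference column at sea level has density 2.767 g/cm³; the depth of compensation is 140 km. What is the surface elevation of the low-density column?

4.01 km

ρ_ref D = ρ (D + h) → h = D (ρ_ref − ρ)/ρ.
h = 140 km × (2.767 − 2.69)/2.69 = 4.01 km.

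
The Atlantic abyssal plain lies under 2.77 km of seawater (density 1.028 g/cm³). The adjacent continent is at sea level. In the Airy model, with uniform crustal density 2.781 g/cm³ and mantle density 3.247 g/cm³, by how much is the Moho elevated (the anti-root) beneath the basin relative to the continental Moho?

By Archimedes' principle applied to the lithosphere: replacing crust with seawater at the top is compensated by replacing crust with mantle at the base: d (ρ_c − ρ_w) = a (ρ_m − ρ_c).
a = d (ρ_c − ρ_w)/(ρ_m − ρ_c) = 2.77 km × 1.753/0.466 = 10.4 km.

10.4 km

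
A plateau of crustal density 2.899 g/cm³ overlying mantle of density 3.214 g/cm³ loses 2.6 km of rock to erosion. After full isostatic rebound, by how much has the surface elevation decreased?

0.255 km

Rebound u = e ρ_c/ρ_m = 2.6 km × 2.899/3.214 = 2.345 km.
Net surface drop = e − u = 2.6 km − 2.345 km = e (ρ_m − ρ_c)/ρ_m = 0.255 km.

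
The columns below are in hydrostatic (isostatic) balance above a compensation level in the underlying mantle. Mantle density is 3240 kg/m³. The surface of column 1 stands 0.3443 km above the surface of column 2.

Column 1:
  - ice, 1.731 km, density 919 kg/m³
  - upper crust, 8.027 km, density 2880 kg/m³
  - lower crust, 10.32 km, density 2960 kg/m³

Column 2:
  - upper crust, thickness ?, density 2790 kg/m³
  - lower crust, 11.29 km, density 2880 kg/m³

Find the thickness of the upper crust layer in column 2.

10.3 km

Take the compensation level at the base of the deeper column (depth z_c below the surface of column 1) and equate Σ ρ_i t_i down to z_c; mantle fills any gap and the z_c terms cancel.
Column 1: 1.731×919 + 8.027×2880 + 10.32×2960 + (z_c − 20.078)×3240
Column 2: 0.3443×0 + x×2790 + 11.29×2880 + (z_c − 0.3443 − 11.29 − x)×3240
The z_c×3240 term appears on both sides and cancels. Collect the known terms of each column as K = Σ(ρt)_known − 3240 × (depth of known layers): K_1 = 55255.749 − 3240×20.078 = −9796.971; K_2 = 32515.2 − 3240×(0.3443 + 11.29) = −5179.932.
Balance: K_1 = K_2 − x×(3240 − 2790), so x = (K_2 − K_1)/(3240 − 2790) = 4617.04/450 = 10.3 km.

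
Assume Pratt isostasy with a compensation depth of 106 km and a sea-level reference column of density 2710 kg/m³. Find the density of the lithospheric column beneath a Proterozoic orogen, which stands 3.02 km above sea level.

Pratt balance: ρ_ref D = ρ (D + h).
ρ = ρ_ref D/(D + h) = 2710 × 106 km/(106 km + 3.02 km) = 2630 kg/m³.

2630 kg/m³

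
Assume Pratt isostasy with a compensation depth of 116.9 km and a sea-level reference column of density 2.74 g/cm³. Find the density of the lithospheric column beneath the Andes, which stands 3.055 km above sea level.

2.67 g/cm³

Pratt balance: ρ_ref D = ρ (D + h).
ρ = ρ_ref D/(D + h) = 2.74 × 116.9 km/(116.9 km + 3.055 km) = 2.67 g/cm³.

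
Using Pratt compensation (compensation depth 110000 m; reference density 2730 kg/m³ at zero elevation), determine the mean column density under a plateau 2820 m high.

2660 kg/m³

Pratt balance: ρ_ref D = ρ (D + h).
ρ = ρ_ref D/(D + h) = 2730 × 110000 m/(110000 m + 2820 m) = 2660 kg/m³.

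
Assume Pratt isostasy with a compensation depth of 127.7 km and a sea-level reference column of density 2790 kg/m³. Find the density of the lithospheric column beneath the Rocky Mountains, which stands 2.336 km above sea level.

Pratt balance: ρ_ref D = ρ (D + h).
ρ = ρ_ref D/(D + h) = 2790 × 127.7 km/(127.7 km + 2.336 km) = 2740 kg/m³.

2740 kg/m³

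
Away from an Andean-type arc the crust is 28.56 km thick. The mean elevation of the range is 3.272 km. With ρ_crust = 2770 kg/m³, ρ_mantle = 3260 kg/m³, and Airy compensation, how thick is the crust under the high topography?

Root depth r = h ρ_c / (ρ_m − ρ_c) = 3.272 km × 2770 / 490 = 18.5 km.
Total thickness = T + h + r = 28.56 km + 3.272 km + 18.5 km = 50.3 km.

50.3 km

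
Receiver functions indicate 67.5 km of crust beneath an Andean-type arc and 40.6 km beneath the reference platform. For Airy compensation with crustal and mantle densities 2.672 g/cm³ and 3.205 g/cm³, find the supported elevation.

Excess crust Δ = 67.5 km − 40.6 km = 26.9 km, split between elevation h and root r with h + r = Δ.
Airy balance ρ_c h = (ρ_m − ρ_c) r gives r = h ρ_c/(ρ_m − ρ_c), so h (1 + ρ_c/(ρ_m − ρ_c)) = Δ, i.e. h = Δ (ρ_m − ρ_c)/ρ_m.
h = 26.9 km × 0.533/3.205 = 4.47 km.

4.47 km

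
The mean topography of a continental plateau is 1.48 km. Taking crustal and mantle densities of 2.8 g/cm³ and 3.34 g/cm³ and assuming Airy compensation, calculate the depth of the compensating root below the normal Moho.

7.67 km

For local isostatic compensation: the weight of the topography is balanced by the buoyancy of the root, ρ_c h = (ρ_m − ρ_c) r.
r = h · ρ_c / (ρ_m − ρ_c) = 1.48 km × 2.8 / (3.34 − 2.8) = 7.67 km.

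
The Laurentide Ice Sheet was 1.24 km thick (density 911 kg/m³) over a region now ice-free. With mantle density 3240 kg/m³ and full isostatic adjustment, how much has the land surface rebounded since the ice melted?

Removing the load lets mantle flow back in; uplift u satisfies ρ_ice t = ρ_m u.
u = t ρ_ice/ρ_m = 1.24 km × 911/3240 = 0.349 km.

0.349 km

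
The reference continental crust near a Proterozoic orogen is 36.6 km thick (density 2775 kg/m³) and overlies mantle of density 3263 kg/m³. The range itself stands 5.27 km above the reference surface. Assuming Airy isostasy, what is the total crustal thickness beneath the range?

71.8 km

Root depth r = h ρ_c / (ρ_m − ρ_c) = 5.27 km × 2775 / 488 = 29.97 km.
Total thickness = T + h + r = 36.6 km + 5.27 km + 29.97 km = 71.8 km.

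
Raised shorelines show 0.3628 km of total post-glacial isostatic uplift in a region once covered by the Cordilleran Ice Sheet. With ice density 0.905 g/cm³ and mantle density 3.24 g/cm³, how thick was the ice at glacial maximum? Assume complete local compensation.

1.3 km

u = t ρ_ice/ρ_m → t = u ρ_m/ρ_ice = 0.3628 km × 3.24/0.905 = 1.3 km.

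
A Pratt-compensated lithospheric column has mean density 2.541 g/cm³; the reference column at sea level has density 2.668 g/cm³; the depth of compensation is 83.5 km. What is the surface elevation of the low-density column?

4.17 km

ρ_ref D = ρ (D + h) → h = D (ρ_ref − ρ)/ρ.
h = 83.5 km × (2.668 − 2.541)/2.541 = 4.17 km.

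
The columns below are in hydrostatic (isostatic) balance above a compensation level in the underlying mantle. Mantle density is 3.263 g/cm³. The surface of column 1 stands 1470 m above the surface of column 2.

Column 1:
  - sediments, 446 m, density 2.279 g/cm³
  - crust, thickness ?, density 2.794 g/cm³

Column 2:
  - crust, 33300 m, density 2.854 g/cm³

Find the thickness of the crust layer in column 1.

Take the compensation level at the base of the deeper column (depth z_c below the surface of column 1) and equate Σ ρ_i t_i down to z_c; mantle fills any gap and the z_c terms cancel.
Column 1: 446×2.279 + x×2.794 + (z_c − 446 − x)×3.263
Column 2: 1470×0 + 33300×2.854 + (z_c − 1470 − 33300)×3.263
The z_c×3.263 term appears on both sides and cancels. Collect the known terms of each column as K = Σ(ρt)_known − 3.263 × (depth of known layers): K_1 = 1016.434 − 3.263×446 = −438.864; K_2 = 95038.2 − 3.263×(1470 + 33300) = −18416.31.
Balance: K_1 − x×(3.263 − 2.794) = K_2, so x = (K_1 − K_2)/(3.263 − 2.794) = 17977.4/0.469 = 38300 m.

38300 m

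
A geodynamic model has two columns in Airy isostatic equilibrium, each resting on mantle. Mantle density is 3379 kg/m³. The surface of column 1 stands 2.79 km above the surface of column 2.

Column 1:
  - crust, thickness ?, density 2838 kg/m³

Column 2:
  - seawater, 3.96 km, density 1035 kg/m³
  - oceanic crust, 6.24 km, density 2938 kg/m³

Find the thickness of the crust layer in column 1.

39.7 km

Take the compensation level at the base of the deeper column (depth z_c below the surface of column 1) and equate Σ ρ_i t_i down to z_c; mantle fills any gap and the z_c terms cancel.
Column 1: x×2838 + (z_c − 0 − x)×3379
Column 2: 2.79×0 + 3.96×1035 + 6.24×2938 + (z_c − 2.79 − 10.2)×3379
The z_c×3379 term appears on both sides and cancels. Collect the known terms of each column as K = Σ(ρt)_known − 3379 × (depth of known layers): K_1 = 0 − 3379×0 = 0; K_2 = 22431.72 − 3379×(2.79 + 10.2) = −21461.49.
Balance: K_1 − x×(3379 − 2838) = K_2, so x = (K_1 − K_2)/(3379 − 2838) = 21461.5/541 = 39.7 km.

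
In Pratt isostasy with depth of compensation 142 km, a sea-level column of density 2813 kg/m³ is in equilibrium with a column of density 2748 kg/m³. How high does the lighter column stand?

3.36 km

ρ_ref D = ρ (D + h) → h = D (ρ_ref − ρ)/ρ.
h = 142 km × (2813 − 2748)/2748 = 3.36 km.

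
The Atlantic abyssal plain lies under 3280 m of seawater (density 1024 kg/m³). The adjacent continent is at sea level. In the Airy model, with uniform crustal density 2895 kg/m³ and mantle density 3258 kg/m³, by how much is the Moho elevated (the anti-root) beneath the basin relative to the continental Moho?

16900 m

By Archimedes' principle applied to the lithosphere: replacing crust with seawater at the top is compensated by replacing crust with mantle at the base: d (ρ_c − ρ_w) = a (ρ_m − ρ_c).
a = d (ρ_c − ρ_w)/(ρ_m − ρ_c) = 3280 m × 1871/363 = 16900 m.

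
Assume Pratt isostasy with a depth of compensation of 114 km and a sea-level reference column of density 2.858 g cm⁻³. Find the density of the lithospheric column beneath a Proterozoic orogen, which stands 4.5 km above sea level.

2.75 g cm⁻³

Pratt balance: ρ_ref D = ρ (D + h).
ρ = ρ_ref D/(D + h) = 2.858 × 114 km/(114 km + 4.5 km) = 2.75 g cm⁻³.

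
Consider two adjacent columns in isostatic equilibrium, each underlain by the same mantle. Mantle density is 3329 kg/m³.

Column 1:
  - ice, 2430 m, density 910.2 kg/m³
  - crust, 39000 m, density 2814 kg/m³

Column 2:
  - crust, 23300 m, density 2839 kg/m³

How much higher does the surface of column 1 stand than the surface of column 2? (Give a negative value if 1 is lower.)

4370 m

For any compensation level in the mantle, the mantle terms cancel and isostasy reduces to e = (Σt_1 − Σt_2) − (Σ(ρt)_1 − Σ(ρt)_2) / ρ_m.
Σt_1 = 41430 m; Σt_2 = 23300 m; Σ(ρt)_1 = 111957786; Σ(ρt)_2 = 66148700 (in m·kg/m³).
e = (41430 − 23300) − (111957786 − 66148700) / 3329 = 4370 m.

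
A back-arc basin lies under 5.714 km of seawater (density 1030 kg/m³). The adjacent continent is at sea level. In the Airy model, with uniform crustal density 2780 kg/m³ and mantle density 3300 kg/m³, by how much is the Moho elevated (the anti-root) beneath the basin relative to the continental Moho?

19.2 km

For local isostatic compensation: replacing crust with seawater at the top is compensated by replacing crust with mantle at the base: d (ρ_c − ρ_w) = a (ρ_m − ρ_c).
a = d (ρ_c − ρ_w)/(ρ_m − ρ_c) = 5.714 km × 1750/520 = 19.2 km.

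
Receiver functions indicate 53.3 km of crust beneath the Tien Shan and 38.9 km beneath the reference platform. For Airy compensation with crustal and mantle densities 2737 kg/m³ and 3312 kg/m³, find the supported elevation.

2.5 km

Excess crust Δ = 53.3 km − 38.9 km = 14.4 km, split between elevation h and root r with h + r = Δ.
Airy balance ρ_c h = (ρ_m − ρ_c) r gives r = h ρ_c/(ρ_m − ρ_c), so h (1 + ρ_c/(ρ_m − ρ_c)) = Δ, i.e. h = Δ (ρ_m − ρ_c)/ρ_m.
h = 14.4 km × 575/3312 = 2.5 km.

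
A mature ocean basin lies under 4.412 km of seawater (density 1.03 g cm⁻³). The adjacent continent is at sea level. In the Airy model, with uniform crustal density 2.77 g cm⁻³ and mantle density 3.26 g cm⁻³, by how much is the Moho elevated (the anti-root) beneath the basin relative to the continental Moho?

15.7 km

Equating mass per unit area of the two columns: replacing crust with seawater at the top is compensated by replacing crust with mantle at the base: d (ρ_c − ρ_w) = a (ρ_m − ρ_c).
a = d (ρ_c − ρ_w)/(ρ_m − ρ_c) = 4.412 km × 1.74/0.49 = 15.7 km.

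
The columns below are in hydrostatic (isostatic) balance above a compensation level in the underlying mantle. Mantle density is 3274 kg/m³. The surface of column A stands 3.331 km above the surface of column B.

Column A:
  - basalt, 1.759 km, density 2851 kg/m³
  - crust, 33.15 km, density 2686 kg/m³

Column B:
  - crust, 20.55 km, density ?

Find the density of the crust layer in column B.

2820 kg/m³

Take the compensation level at the base of the deeper column (depth z_c below the surface of column A) and equate Σ ρ_i t_i down to z_c; mantle fills any gap and the z_c terms cancel.
Column A: 1.759×2851 + 33.15×2686 + (z_c − 34.909)×3274
Column B: 3.331×0 + 20.55×ρ + (z_c − 3.331 − 20.55)×3274
The z_c×3274 term appears on both sides and cancels. Collect the known terms of each column as K = Σ(ρt)_known − 3274 × (depth of known layers): K_A = 94055.809 − 3274×34.909 = −20236.257; K_B = 0 − 3274×(3.331 + 20.55) = −78186.394.
Balance: K_A = K_B + 20.55×ρ, so ρ = (K_A − K_B)/20.55 = 57950.1/20.55 = 2820 kg/m³.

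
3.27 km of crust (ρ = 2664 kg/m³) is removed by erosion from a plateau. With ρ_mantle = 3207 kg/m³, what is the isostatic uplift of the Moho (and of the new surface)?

Unloading: uplift u = e ρ_c/ρ_m = 3.27 km × 2664/3207 = 2.72 km.

2.72 km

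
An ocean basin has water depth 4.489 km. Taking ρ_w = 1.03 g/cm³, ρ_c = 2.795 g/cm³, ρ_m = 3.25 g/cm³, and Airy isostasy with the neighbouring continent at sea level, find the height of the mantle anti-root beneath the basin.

17.4 km

In Airy isostatic equilibrium: replacing crust with seawater at the top is compensated by replacing crust with mantle at the base: d (ρ_c − ρ_w) = a (ρ_m − ρ_c).
a = d (ρ_c − ρ_w)/(ρ_m − ρ_c) = 4.489 km × 1.765/0.455 = 17.4 km.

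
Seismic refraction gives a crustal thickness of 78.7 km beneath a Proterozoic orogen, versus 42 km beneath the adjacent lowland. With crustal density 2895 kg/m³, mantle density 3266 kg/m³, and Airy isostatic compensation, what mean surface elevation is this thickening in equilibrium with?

4.17 km

Excess crust Δ = 78.7 km − 42 km = 36.7 km, split between elevation h and root r with h + r = Δ.
Airy balance ρ_c h = (ρ_m − ρ_c) r gives r = h ρ_c/(ρ_m − ρ_c), so h (1 + ρ_c/(ρ_m − ρ_c)) = Δ, i.e. h = Δ (ρ_m − ρ_c)/ρ_m.
h = 36.7 km × 371/3266 = 4.17 km.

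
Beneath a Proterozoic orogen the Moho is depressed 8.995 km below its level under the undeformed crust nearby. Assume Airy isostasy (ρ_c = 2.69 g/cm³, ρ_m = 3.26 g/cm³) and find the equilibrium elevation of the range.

1.91 km

For local isostatic compensation: ρ_c h = (ρ_m − ρ_c) r.
h = r (ρ_m − ρ_c) / ρ_c = 8.995 km × (3.26 − 2.69) / 2.69 = 1.91 km.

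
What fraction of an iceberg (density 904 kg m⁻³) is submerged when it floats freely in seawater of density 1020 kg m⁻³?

0.886

Submerged fraction = ρ_obj/ρ_fluid = 904/1020 = 0.886.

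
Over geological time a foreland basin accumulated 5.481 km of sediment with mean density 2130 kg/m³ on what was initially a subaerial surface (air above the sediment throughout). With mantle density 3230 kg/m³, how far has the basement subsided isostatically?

3.61 km

Subaerial load: s = t ρ_sed / ρ_m = 5.481 km × 2130/3230 = 3.61 km.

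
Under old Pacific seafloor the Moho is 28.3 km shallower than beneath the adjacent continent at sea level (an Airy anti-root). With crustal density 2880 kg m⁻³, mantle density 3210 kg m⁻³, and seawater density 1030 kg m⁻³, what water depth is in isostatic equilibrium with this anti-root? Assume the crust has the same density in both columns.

5.05 km

Replacing a thickness d of crust by seawater at the top must be balanced by replacing crust with mantle at the base: d (ρ_c − ρ_w) = a (ρ_m − ρ_c).
d = a (ρ_m − ρ_c)/(ρ_c − ρ_w) = 28.3 km × 330/1850 = 5.05 km.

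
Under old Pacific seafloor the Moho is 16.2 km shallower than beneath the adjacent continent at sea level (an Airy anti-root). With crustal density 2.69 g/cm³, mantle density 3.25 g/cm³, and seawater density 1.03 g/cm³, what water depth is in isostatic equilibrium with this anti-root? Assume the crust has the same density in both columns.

Replacing a thickness d of crust by seawater at the top must be balanced by replacing crust with mantle at the base: d (ρ_c − ρ_w) = a (ρ_m − ρ_c).
d = a (ρ_m − ρ_c)/(ρ_c − ρ_w) = 16.2 km × 0.56/1.66 = 5.47 km.

5.47 km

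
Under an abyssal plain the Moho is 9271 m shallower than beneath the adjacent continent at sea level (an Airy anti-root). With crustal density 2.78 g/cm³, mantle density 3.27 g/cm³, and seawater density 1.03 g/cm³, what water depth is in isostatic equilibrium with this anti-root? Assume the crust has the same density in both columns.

Replacing a thickness d of crust by seawater at the top must be balanced by replacing crust with mantle at the base: d (ρ_c − ρ_w) = a (ρ_m − ρ_c).
d = a (ρ_m − ρ_c)/(ρ_c − ρ_w) = 9271 m × 0.49/1.75 = 2600 m.

2600 m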